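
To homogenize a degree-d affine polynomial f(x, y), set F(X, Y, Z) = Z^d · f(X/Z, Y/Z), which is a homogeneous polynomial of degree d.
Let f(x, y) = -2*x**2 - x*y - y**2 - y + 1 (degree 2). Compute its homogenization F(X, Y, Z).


F(X, Y, Z) = -2*X**2 - X*Y - Y**2 - Y*Z + Z**2

deg(f) = 2.
Substitute x = X/Z, y = Y/Z into f, then multiply by Z^2.
  monomial -2·x^2·y^0 ↦ -2·X^2·Y^0·Z^0.
  monomial -1·x^1·y^1 ↦ -1·X^1·Y^1·Z^0.
  monomial -1·x^0·y^2 ↦ -1·X^0·Y^2·Z^0.
  monomial -1·x^0·y^1 ↦ -1·X^0·Y^1·Z^1.
  monomial 1·x^0·y^0 ↦ 1·X^0·Y^0·Z^2.
Collecting: F(X, Y, Z) = -2*X**2 - X*Y - Y**2 - Y*Z + Z**2.


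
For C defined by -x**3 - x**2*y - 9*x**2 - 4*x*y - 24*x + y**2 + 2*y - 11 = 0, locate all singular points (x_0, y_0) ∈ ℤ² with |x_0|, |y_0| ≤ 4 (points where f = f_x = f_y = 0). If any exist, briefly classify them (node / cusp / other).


Singular points: {(-2, -3)}; classification: cusp.

Compute partial derivatives:
  f_x = -3*x**2 - 2*x*y - 18*x - 4*y - 24.
  f_y = -x**2 - 4*x + 2*y + 2.
Scan x_0 ∈ {−4, ..., 4}. For each x_0, f_y(x_0, y) is a polynomial in y; find its integer roots y ∈ {−4, ..., 4}, then test f_x and f at those candidates.
  x = -4: f_y(-4, y) = 2*y + 2; vanishes at y ∈ {-1}. (-4, -1): f_x = -4 ≠ 0.
  x = -3: f_y(-3, y) = 2*y + 5; no integer root y with |y| ≤ 4.
  x = -2: f_y(-2, y) = 2*y + 6; vanishes at y ∈ {-3}. (-2, -3): f_x = 0, f = 0 — SINGULAR.
  x = -1: f_y(-1, y) = 2*y + 5; no integer root y with |y| ≤ 4.
  x = 0: f_y(0, y) = 2*y + 2; vanishes at y ∈ {-1}. (0, -1): f_x = -20 ≠ 0.
  x = 1: f_y(1, y) = 2*y - 3; no integer root y with |y| ≤ 4.
  x = 2: f_y(2, y) = 2*y - 10; no integer root y with |y| ≤ 4.
  x = 3: f_y(3, y) = 2*y - 19; no integer root y with |y| ≤ 4.
  x = 4: f_y(4, y) = 2*y - 30; no integer root y with |y| ≤ 4.
Only singular point on the grid: (-2, -3).
Classify: substitute x = -2 + u, y = -3 + v and expand: f = -u**3 - u**2*v + v**2.
No constant or linear terms (consistent with a singular point). Quadratic part: v**2. Cubic part: -u**3 - u**2*v.
The quadratic part v**2 is a perfect square, so there is a single (double) tangent line v = 0, i.e. y = -3. Restricting the cubic part to that line (v = 0) leaves -u**3 ≠ 0, so f is not divisible by v and the branch is v² ≈ u**3 to lowest order — this is a cusp.
Classification: cusp.


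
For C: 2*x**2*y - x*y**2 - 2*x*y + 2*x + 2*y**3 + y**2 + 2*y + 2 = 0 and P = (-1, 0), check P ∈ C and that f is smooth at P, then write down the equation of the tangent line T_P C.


Tangent line at P: 2*x + 6*y + 2 = 0.

Step 1: f(-1, 0) = 0, so P lies on C.
Step 2: partial derivatives
  f_x(x, y) = 4*x*y - y**2 - 2*y + 2, f_y(x, y) = 2*x**2 - 2*x*y - 2*x + 6*y**2 + 2*y + 2.
  f_x(P) = 2, f_y(P) = 6 (gradient nonzero, so P is smooth).
Step 3: tangent line at P: 2·(x − -1) + 6·(y − 0) = 0.
Expanding: 2*x + 6*y + 2 = 0.


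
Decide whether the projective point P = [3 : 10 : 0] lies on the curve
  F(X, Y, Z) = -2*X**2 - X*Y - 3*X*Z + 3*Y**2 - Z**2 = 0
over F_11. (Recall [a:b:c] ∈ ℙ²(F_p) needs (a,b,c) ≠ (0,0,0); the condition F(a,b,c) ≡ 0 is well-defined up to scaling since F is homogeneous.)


F(3,10,0) ≡ 10 (mod 11); P is NOT on the curve.

Evaluate F(3, 10, 0) term-by-term (mod 11).
  -2*X**2 ↦ -2·9·1·1 = -18
  -X*Y ↦ -1·3·10·1 = -30
  -3*X*Z ↦ -3·3·1·0 = 0
  3*Y**2 ↦ 3·1·100·1 = 300
  -Z**2 ↦ -1·1·1·0 = 0
Sum: F(3, 10, 0) = (-18) + (-30) + (0) + (300) + (0) = 252.
Reducing mod 11: 252 ≡ 10 (mod 11).
Since F(a, b, c) ≡ 10 ≠ 0 (mod 11), P does NOT lie on the curve.


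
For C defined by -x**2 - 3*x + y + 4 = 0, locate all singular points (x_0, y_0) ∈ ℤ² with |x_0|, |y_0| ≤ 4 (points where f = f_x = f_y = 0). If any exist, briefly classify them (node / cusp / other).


No singular points in the scanned grid; C is smooth there.

Compute partial derivatives:
  f_x = -2*x - 3.
  f_y = 1.
f_y = 1 is a nonzero constant, so f_y never vanishes: no point (x, y) can satisfy f = f_x = f_y = 0. In particular no (x, y) ∈ {−4, ..., 4}² is singular; the curve is smooth.


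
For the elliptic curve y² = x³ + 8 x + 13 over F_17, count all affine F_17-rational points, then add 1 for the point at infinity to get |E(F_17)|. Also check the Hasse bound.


Affine points = {(0, 8), (0, 9), (3, 8), (3, 9), (5, 5), (5, 12), (7, 2), (7, 15), (9, 7), (9, 10), (11, 2), (11, 15), (12, 1), (12, 16), (13, 6), (13, 11), (14, 8), (14, 9), (16, 2), (16, 15)}; affine count = 20; |E(F_17)| = 21.

Discriminant check: Δ ∝ 4a³ + 27b² = 4·8³ + 27·13² = 4·512 + 27·169 ≡ 15 (mod 17). Nonzero ⇒ E is nonsingular.
For each x ∈ F_17, compute rhs = x³ + 8·x + 13 mod 17, then count y ∈ F_17 with y² ≡ rhs.
  x = 0: rhs = 13, matching y values: 8, 9 (2 points).
  x = 1: rhs = 5, matching y values: none (0 points).
  x = 2: rhs = 3, matching y values: none (0 points).
  x = 3: rhs = 13, matching y values: 8, 9 (2 points).
  x = 4: rhs = 7, matching y values: none (0 points).
  x = 5: rhs = 8, matching y values: 5, 12 (2 points).
  x = 6: rhs = 5, matching y values: none (0 points).
  x = 7: rhs = 4, matching y values: 2, 15 (2 points).
  x = 8: rhs = 11, matching y values: none (0 points).
  x = 9: rhs = 15, matching y values: 7, 10 (2 points).
  x = 10: rhs = 5, matching y values: none (0 points).
  x = 11: rhs = 4, matching y values: 2, 15 (2 points).
  x = 12: rhs = 1, matching y values: 1, 16 (2 points).
  x = 13: rhs = 2, matching y values: 6, 11 (2 points).
  x = 14: rhs = 13, matching y values: 8, 9 (2 points).
  x = 15: rhs = 6, matching y values: none (0 points).
  x = 16: rhs = 4, matching y values: 2, 15 (2 points).
Total affine count: 20.
Full point count |E(F_17)| = 20 + 1 = 21.
Hasse bound: |21 − (17+1)| = |3| = 3 ≤ 2√17 ≈ 8.2462 ✓.


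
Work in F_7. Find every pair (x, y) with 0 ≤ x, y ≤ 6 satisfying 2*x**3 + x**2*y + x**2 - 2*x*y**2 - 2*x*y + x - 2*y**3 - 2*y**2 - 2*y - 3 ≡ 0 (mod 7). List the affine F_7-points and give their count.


Affine F_7-points: {(1, 3), (1, 4), (1, 5), (3, 0), (3, 4), (3, 6), (4, 4), (5, 3), (6, 3)}; count = 9.

For each of the 49 pairs (x, y) ∈ F_7², evaluate f(x, y) mod 7. Record the zeros.
  x = 0: [0↦4, 1↦5, 2↦4, 3↦3, 4↦4, 5↦2, 6↦6]  zeros at y ∈ ∅
  x = 1: [0↦1, 1↦6, 2↦5, 3↦0, 4↦0, 5↦0, 6↦2]  zeros at y ∈ {3, 4, 5}
  x = 2: [0↦5, 1↦2, 2↦3, 3↦3, 4↦4, 5↦1, 6↦3]  zeros at y ∈ ∅
  x = 3: [0↦0, 1↦5, 2↦3, 3↦3, 4↦0, 5↦3, 6↦0]  zeros at y ∈ {0, 4, 6}
  x = 4: [0↦5, 1↦6, 2↦3, 3↦5, 4↦0, 5↦4, 6↦5]  zeros at y ∈ {4}
  x = 5: [0↦4, 1↦3, 2↦1, 3↦0, 4↦2, 5↦2, 6↦2]  zeros at y ∈ {3}
  x = 6: [0↦2, 1↦1, 2↦2, 3↦0, 4↦4, 5↦2, 6↦3]  zeros at y ∈ {3}
Collecting zeros: affine points = {(1, 3), (1, 4), (1, 5), (3, 0), (3, 4), (3, 6), (4, 4), (5, 3), (6, 3)}.
Total count |C(F_7)_aff| = 9.


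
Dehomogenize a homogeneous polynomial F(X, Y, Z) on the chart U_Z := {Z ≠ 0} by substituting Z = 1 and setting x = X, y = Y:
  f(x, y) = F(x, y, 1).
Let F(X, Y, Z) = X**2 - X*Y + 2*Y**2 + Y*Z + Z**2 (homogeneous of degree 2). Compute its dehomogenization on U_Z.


f(x, y) = x**2 - x*y + 2*y**2 + y + 1

On U_Z we set Z = 1. Each monomial c·X^i·Y^j·Z^k in F becomes c·x^i·y^j·1^k = c·x^i·y^j.
Substituting Z = 1: F(X, Y, 1) = x**2 - x*y + 2*y**2 + y + 1.
Note: deg(f) ≤ deg(F) = 2; strict inequality happens when F is divisible by Z (lost terms).


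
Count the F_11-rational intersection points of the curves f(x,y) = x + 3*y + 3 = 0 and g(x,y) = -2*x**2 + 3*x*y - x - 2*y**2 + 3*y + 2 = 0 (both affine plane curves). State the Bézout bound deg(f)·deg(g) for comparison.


Common zeros: ∅; count = 0; Bézout bound = 2.

deg(f) = 1, deg(g) = 2, so Bézout bound = 2.
Scan x ∈ F_11. For each x, list the y ∈ F_11 with f(x, y) ≡ 0 and those with g(x, y) ≡ 0 (mod 11); the common zeros in that column are the intersection.
  x = 0: f ≡ 0 at y ∈ {10}; g ≡ 0 at y ∈ {2, 5}; common: ∅.
  x = 1: f ≡ 0 at y ∈ {6}; g ≡ 0 at y ∈ ∅; common: ∅.
  x = 2: f ≡ 0 at y ∈ {2}; g ≡ 0 at y ∈ ∅; common: ∅.
  x = 3: f ≡ 0 at y ∈ {9}; g ≡ 0 at y ∈ {7, 10}; common: ∅.
  x = 4: f ≡ 0 at y ∈ {5}; g ≡ 0 at y ∈ ∅; common: ∅.
  x = 5: f ≡ 0 at y ∈ {1}; g ≡ 0 at y ∈ ∅; common: ∅.
  x = 6: f ≡ 0 at y ∈ {8}; g ≡ 0 at y ∈ {6, 10}; common: ∅.
  x = 7: f ≡ 0 at y ∈ {4}; g ≡ 0 at y ∈ {5, 7}; common: ∅.
  x = 8: f ≡ 0 at y ∈ {0}; g ≡ 0 at y ∈ {2, 6}; common: ∅.
  x = 9: f ≡ 0 at y ∈ {7}; g ≡ 0 at y ∈ ∅; common: ∅.
  x = 10: f ≡ 0 at y ∈ {3}; g ≡ 0 at y ∈ ∅; common: ∅.
Collecting: common zeros = ∅, so the count is 0.
Comparison with the Bézout bound: 0 ≤ 2 = deg(f)·deg(g), as expected for curves with no common component (the affine F_11-count falls short of the bound because intersections may lie at infinity, over extension fields, or carry multiplicity).


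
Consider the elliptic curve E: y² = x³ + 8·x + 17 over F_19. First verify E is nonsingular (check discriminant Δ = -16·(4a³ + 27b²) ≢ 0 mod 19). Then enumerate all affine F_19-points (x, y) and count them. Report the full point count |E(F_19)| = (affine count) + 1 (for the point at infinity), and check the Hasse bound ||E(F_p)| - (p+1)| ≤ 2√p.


Affine points = {(0, 6), (0, 13), (1, 8), (1, 11), (3, 7), (3, 12), (5, 7), (5, 12), (7, 6), (7, 13), (8, 2), (8, 17), (9, 1), (9, 18), (11, 7), (11, 12), (12, 6), (12, 13), (13, 0), (14, 2), (14, 17), (15, 4), (15, 15), (16, 2), (16, 17)}; affine count = 25; |E(F_19)| = 26.

Discriminant check: Δ ∝ 4a³ + 27b² = 4·8³ + 27·17² = 4·512 + 27·289 ≡ 9 (mod 19). Nonzero ⇒ E is nonsingular.
For each x ∈ F_19, compute rhs = x³ + 8·x + 17 mod 19, then count y ∈ F_19 with y² ≡ rhs.
  x = 0: rhs = 17, matching y values: 6, 13 (2 points).
  x = 1: rhs = 7, matching y values: 8, 11 (2 points).
  x = 2: rhs = 3, matching y values: none (0 points).
  x = 3: rhs = 11, matching y values: 7, 12 (2 points).
  x = 4: rhs = 18, matching y values: none (0 points).
  x = 5: rhs = 11, matching y values: 7, 12 (2 points).
  x = 6: rhs = 15, matching y values: none (0 points).
  x = 7: rhs = 17, matching y values: 6, 13 (2 points).
  x = 8: rhs = 4, matching y values: 2, 17 (2 points).
  x = 9: rhs = 1, matching y values: 1, 18 (2 points).
  x = 10: rhs = 14, matching y values: none (0 points).
  x = 11: rhs = 11, matching y values: 7, 12 (2 points).
  x = 12: rhs = 17, matching y values: 6, 13 (2 points).
  x = 13: rhs = 0, matching y values: 0 (1 points).
  x = 14: rhs = 4, matching y values: 2, 17 (2 points).
  x = 15: rhs = 16, matching y values: 4, 15 (2 points).
  x = 16: rhs = 4, matching y values: 2, 17 (2 points).
  x = 17: rhs = 12, matching y values: none (0 points).
  x = 18: rhs = 8, matching y values: none (0 points).
Total affine count: 25.
Full point count |E(F_19)| = 25 + 1 = 26.
Hasse bound: |26 − (19+1)| = |6| = 6 ≤ 2√19 ≈ 8.7178 ✓.


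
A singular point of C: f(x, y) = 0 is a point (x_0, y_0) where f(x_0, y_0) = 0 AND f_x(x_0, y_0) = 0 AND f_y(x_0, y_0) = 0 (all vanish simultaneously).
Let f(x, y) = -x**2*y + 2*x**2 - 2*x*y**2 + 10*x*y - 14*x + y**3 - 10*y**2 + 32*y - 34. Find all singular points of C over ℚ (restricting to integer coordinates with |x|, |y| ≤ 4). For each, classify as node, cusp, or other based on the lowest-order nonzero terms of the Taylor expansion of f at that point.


Singular points: {(-1, 3)}; classification: node.

Compute partial derivatives:
  f_x = -2*x*y + 4*x - 2*y**2 + 10*y - 14.
  f_y = -x**2 - 4*x*y + 10*x + 3*y**2 - 20*y + 32.
Scan x_0 ∈ {−4, ..., 4}. For each x_0, f_y(x_0, y) is a polynomial in y; find its integer roots y ∈ {−4, ..., 4}, then test f_x and f at those candidates.
  x = -4: f_y(-4, y) = 3*y**2 - 4*y - 24; no integer root y with |y| ≤ 4.
  x = -3: f_y(-3, y) = 3*y**2 - 8*y - 7; no integer root y with |y| ≤ 4.
  x = -2: f_y(-2, y) = 3*y**2 - 12*y + 8; no integer root y with |y| ≤ 4.
  x = -1: f_y(-1, y) = 3*y**2 - 16*y + 21; vanishes at y ∈ {3}. (-1, 3): f_x = 0, f = 0 — SINGULAR.
  x = 0: f_y(0, y) = 3*y**2 - 20*y + 32; vanishes at y ∈ {4}. (0, 4): f_x = -6 ≠ 0.
  x = 1: f_y(1, y) = 3*y**2 - 24*y + 41; no integer root y with |y| ≤ 4.
  x = 2: f_y(2, y) = 3*y**2 - 28*y + 48; no integer root y with |y| ≤ 4.
  x = 3: f_y(3, y) = 3*y**2 - 32*y + 53; no integer root y with |y| ≤ 4.
  x = 4: f_y(4, y) = 3*y**2 - 36*y + 56; no integer root y with |y| ≤ 4.
Only singular point on the grid: (-1, 3).
Classify: substitute x = -1 + u, y = 3 + v and expand: f = -u**2*v - u**2 - 2*u*v**2 + v**3 + v**2.
No constant or linear terms (consistent with a singular point). Quadratic part: -u**2 + v**2. Cubic part: -u**2*v - 2*u*v**2 + v**3.
The quadratic part v**2 - u**2 = (v − u)(v + u) splits into two distinct linear factors, so there are two distinct tangent lines y − 3 = ±(x − -1) — this is a node (ordinary double point).
Classification: node.


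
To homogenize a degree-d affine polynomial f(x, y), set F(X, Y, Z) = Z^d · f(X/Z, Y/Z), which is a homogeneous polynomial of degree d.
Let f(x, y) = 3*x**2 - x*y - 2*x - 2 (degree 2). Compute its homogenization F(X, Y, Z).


F(X, Y, Z) = 3*X**2 - X*Y - 2*X*Z - 2*Z**2

deg(f) = 2.
Substitute x = X/Z, y = Y/Z into f, then multiply by Z^2.
  monomial 3·x^2·y^0 ↦ 3·X^2·Y^0·Z^0.
  monomial -1·x^1·y^1 ↦ -1·X^1·Y^1·Z^0.
  monomial -2·x^1·y^0 ↦ -2·X^1·Y^0·Z^1.
  monomial -2·x^0·y^0 ↦ -2·X^0·Y^0·Z^2.
Collecting: F(X, Y, Z) = 3*X**2 - X*Y - 2*X*Z - 2*Z**2.


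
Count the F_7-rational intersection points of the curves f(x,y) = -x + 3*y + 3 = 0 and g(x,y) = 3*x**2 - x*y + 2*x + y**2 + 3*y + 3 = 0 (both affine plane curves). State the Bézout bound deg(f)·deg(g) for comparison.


Common zeros: {(5, 3)}; count = 1; Bézout bound = 2.

deg(f) = 1, deg(g) = 2, so Bézout bound = 2.
Scan x ∈ F_7. For each x, list the y ∈ F_7 with f(x, y) ≡ 0 and those with g(x, y) ≡ 0 (mod 7); the common zeros in that column are the intersection.
  x = 0: f ≡ 0 at y ∈ {6}; g ≡ 0 at y ∈ {1, 3}; common: ∅.
  x = 1: f ≡ 0 at y ∈ {4}; g ≡ 0 at y ∈ {6}; common: ∅.
  x = 2: f ≡ 0 at y ∈ {2}; g ≡ 0 at y ∈ {1, 5}; common: ∅.
  x = 3: f ≡ 0 at y ∈ {0}; g ≡ 0 at y ∈ ∅; common: ∅.
  x = 4: f ≡ 0 at y ∈ {5}; g ≡ 0 at y ∈ ∅; common: ∅.
  x = 5: f ≡ 0 at y ∈ {3}; g ≡ 0 at y ∈ {3, 6}; common: {3}.
  x = 6: f ≡ 0 at y ∈ {1}; g ≡ 0 at y ∈ {5}; common: ∅.
Collecting: common zeros = {(5, 3)}, so the count is 1.
Comparison with the Bézout bound: 1 ≤ 2 = deg(f)·deg(g), as expected for curves with no common component (the affine F_7-count falls short of the bound because intersections may lie at infinity, over extension fields, or carry multiplicity).


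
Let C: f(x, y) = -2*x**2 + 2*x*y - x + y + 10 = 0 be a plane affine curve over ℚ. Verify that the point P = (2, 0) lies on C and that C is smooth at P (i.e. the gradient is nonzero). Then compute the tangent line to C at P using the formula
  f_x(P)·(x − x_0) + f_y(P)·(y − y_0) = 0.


Tangent line at P: -9*x + 5*y + 18 = 0.

Step 1: f(2, 0) = 0, so P lies on C.
Step 2: partial derivatives
  f_x(x, y) = -4*x + 2*y - 1, f_y(x, y) = 2*x + 1.
  f_x(P) = -9, f_y(P) = 5 (gradient nonzero, so P is smooth).
Step 3: tangent line at P: -9·(x − 2) + 5·(y − 0) = 0.
Expanding: -9*x + 5*y + 18 = 0.


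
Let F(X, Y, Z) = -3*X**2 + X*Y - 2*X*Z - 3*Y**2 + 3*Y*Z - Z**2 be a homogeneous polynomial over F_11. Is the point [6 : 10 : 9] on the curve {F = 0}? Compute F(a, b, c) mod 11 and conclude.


F(6,10,9) ≡ 8 (mod 11); P is NOT on the curve.

Evaluate F(6, 10, 9) term-by-term (mod 11).
  -3*X**2 ↦ -3·36·1·1 = -108
  X*Y ↦ 1·6·10·1 = 60
  -2*X*Z ↦ -2·6·1·9 = -108
  -3*Y**2 ↦ -3·1·100·1 = -300
  3*Y*Z ↦ 3·1·10·9 = 270
  -Z**2 ↦ -1·1·1·81 = -81
Sum: F(6, 10, 9) = (-108) + (60) + (-108) + (-300) + (270) + (-81) = -267.
Reducing mod 11: -267 ≡ 8 (mod 11).
Since F(a, b, c) ≡ 8 ≠ 0 (mod 11), P does NOT lie on the curve.


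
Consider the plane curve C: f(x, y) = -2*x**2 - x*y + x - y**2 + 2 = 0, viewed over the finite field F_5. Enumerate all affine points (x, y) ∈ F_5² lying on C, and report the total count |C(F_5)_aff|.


Affine F_5-points: {(1, 2)}; count = 1.

For each of the 25 pairs (x, y) ∈ F_5², evaluate f(x, y) mod 5. Record the zeros.
  x = 0: [0↦2, 1↦1, 2↦3, 3↦3, 4↦1]  zeros at y ∈ ∅
  x = 1: [0↦1, 1↦4, 2↦0, 3↦4, 4↦1]  zeros at y ∈ {2}
  x = 2: [0↦1, 1↦3, 2↦3, 3↦1, 4↦2]  zeros at y ∈ ∅
  x = 3: [0↦2, 1↦3, 2↦2, 3↦4, 4↦4]  zeros at y ∈ ∅
  x = 4: [0↦4, 1↦4, 2↦2, 3↦3, 4↦2]  zeros at y ∈ ∅
Collecting zeros: affine points = {(1, 2)}.
Total count |C(F_5)_aff| = 1.


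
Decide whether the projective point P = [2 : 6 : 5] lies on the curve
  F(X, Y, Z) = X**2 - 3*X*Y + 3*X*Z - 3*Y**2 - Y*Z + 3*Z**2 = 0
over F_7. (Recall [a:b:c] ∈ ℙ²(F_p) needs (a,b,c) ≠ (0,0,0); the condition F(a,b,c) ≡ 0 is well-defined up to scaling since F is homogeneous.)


F(2,6,5) ≡ 5 (mod 7); P is NOT on the curve.

Evaluate F(2, 6, 5) term-by-term (mod 7).
  X**2 ↦ 1·4·1·1 = 4
  -3*X*Y ↦ -3·2·6·1 = -36
  3*X*Z ↦ 3·2·1·5 = 30
  -3*Y**2 ↦ -3·1·36·1 = -108
  -Y*Z ↦ -1·1·6·5 = -30
  3*Z**2 ↦ 3·1·1·25 = 75
Sum: F(2, 6, 5) = (4) + (-36) + (30) + (-108) + (-30) + (75) = -65.
Reducing mod 7: -65 ≡ 5 (mod 7).
Since F(a, b, c) ≡ 5 ≠ 0 (mod 7), P does NOT lie on the curve.


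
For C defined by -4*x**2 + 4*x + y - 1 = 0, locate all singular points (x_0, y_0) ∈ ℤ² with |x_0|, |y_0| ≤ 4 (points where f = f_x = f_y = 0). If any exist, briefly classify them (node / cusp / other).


No singular points in the scanned grid; C is smooth there.

Compute partial derivatives:
  f_x = 4 - 8*x.
  f_y = 1.
f_y = 1 is a nonzero constant, so f_y never vanishes: no point (x, y) can satisfy f = f_x = f_y = 0. In particular no (x, y) ∈ {−4, ..., 4}² is singular; the curve is smooth.


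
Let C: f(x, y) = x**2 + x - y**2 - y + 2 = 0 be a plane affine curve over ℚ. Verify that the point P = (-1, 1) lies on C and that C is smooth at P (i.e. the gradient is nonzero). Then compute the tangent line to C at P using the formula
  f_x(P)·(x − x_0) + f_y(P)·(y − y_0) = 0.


Tangent line at P: -x - 3*y + 2 = 0.

Step 1: f(-1, 1) = 0, so P lies on C.
Step 2: partial derivatives
  f_x(x, y) = 2*x + 1, f_y(x, y) = -2*y - 1.
  f_x(P) = -1, f_y(P) = -3 (gradient nonzero, so P is smooth).
Step 3: tangent line at P: -1·(x − -1) + -3·(y − 1) = 0.
Expanding: -x - 3*y + 2 = 0.


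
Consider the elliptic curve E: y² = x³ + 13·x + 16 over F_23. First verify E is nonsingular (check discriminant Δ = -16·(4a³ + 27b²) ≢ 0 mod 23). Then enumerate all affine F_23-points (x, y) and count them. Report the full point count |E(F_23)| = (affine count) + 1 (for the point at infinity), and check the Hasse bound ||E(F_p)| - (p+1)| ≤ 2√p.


Affine points = {(0, 4), (0, 19), (2, 2), (2, 21), (3, 6), (3, 17), (7, 6), (7, 17), (11, 8), (11, 15), (13, 6), (13, 17), (22, 5), (22, 18)}; affine count = 14; |E(F_23)| = 15.

Discriminant check: Δ ∝ 4a³ + 27b² = 4·13³ + 27·16² = 4·2197 + 27·256 ≡ 14 (mod 23). Nonzero ⇒ E is nonsingular.
For each x ∈ F_23, compute rhs = x³ + 13·x + 16 mod 23, then count y ∈ F_23 with y² ≡ rhs.
  x = 0: rhs = 16, matching y values: 4, 19 (2 points).
  x = 1: rhs = 7, matching y values: none (0 points).
  x = 2: rhs = 4, matching y values: 2, 21 (2 points).
  x = 3: rhs = 13, matching y values: 6, 17 (2 points).
  x = 4: rhs = 17, matching y values: none (0 points).
  x = 5: rhs = 22, matching y values: none (0 points).
  x = 6: rhs = 11, matching y values: none (0 points).
  x = 7: rhs = 13, matching y values: 6, 17 (2 points).
  x = 8: rhs = 11, matching y values: none (0 points).
  x = 9: rhs = 11, matching y values: none (0 points).
  x = 10: rhs = 19, matching y values: none (0 points).
  x = 11: rhs = 18, matching y values: 8, 15 (2 points).
  x = 12: rhs = 14, matching y values: none (0 points).
  x = 13: rhs = 13, matching y values: 6, 17 (2 points).
  x = 14: rhs = 21, matching y values: none (0 points).
  x = 15: rhs = 21, matching y values: none (0 points).
  x = 16: rhs = 19, matching y values: none (0 points).
  x = 17: rhs = 21, matching y values: none (0 points).
  x = 18: rhs = 10, matching y values: none (0 points).
  x = 19: rhs = 15, matching y values: none (0 points).
  x = 20: rhs = 19, matching y values: none (0 points).
  x = 21: rhs = 5, matching y values: none (0 points).
  x = 22: rhs = 2, matching y values: 5, 18 (2 points).
Total affine count: 14.
Full point count |E(F_23)| = 14 + 1 = 15.
Hasse bound: |15 − (23+1)| = |-9| = 9 ≤ 2√23 ≈ 9.5917 ✓.


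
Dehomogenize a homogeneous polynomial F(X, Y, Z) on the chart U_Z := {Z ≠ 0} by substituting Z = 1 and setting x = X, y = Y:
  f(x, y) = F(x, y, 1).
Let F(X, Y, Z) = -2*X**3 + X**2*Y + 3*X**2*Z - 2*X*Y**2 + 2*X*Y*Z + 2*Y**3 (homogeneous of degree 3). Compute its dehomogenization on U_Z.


f(x, y) = -2*x**3 + x**2*y + 3*x**2 - 2*x*y**2 + 2*x*y + 2*y**3

On U_Z we set Z = 1. Each monomial c·X^i·Y^j·Z^k in F becomes c·x^i·y^j·1^k = c·x^i·y^j.
Substituting Z = 1: F(X, Y, 1) = -2*x**3 + x**2*y + 3*x**2 - 2*x*y**2 + 2*x*y + 2*y**3.
Note: deg(f) ≤ deg(F) = 3; strict inequality happens when F is divisible by Z (lost terms).


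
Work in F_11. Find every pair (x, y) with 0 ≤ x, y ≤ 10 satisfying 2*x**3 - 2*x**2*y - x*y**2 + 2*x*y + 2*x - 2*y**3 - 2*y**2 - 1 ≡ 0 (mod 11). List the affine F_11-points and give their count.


Affine F_11-points: {(2, 7), (4, 5), (5, 3), (6, 2), (6, 8), (7, 6), (7, 8), (7, 9), (8, 2), (10, 2), (10, 4), (10, 10)}; count = 12.

For each of the 121 pairs (x, y) ∈ F_11², evaluate f(x, y) mod 11. Record the zeros.
  x = 0: [0↦10, 1↦6, 2↦8, 3↦4, 4↦4, 5↦7, 6↦1, 7↦7, 8↦2, 9↦7, 10↦10]  zeros at y ∈ ∅
  x = 1: [0↦3, 1↦9, 2↦8, 3↦10, 4↦3, 5↦8, 6↦2, 7↦6, 8↦8, 9↦7, 10↦2]  zeros at y ∈ ∅
  x = 2: [0↦8, 1↦9, 2↦1, 3↦5, 4↦9, 5↦1, 6↦2, 7↦0, 8↦5, 9↦5, 10↦10]  zeros at y ∈ {7}
  x = 3: [0↦4, 1↦7, 2↦10, 3↦1, 4↦1, 5↦9, 6↦2, 7↦1, 8↦5, 9↦2, 10↦2]  zeros at y ∈ ∅
  x = 4: [0↦3, 1↦4, 2↦3, 3↦10, 4↦2, 5↦0, 6↦3, 7↦10, 8↦9, 9↦10, 10↦1]  zeros at y ∈ {5}
  x = 5: [0↦6, 1↦1, 2↦3, 3↦0, 4↦2, 5↦8, 6↦6, 7↦6, 8↦7, 9↦8, 10↦8]  zeros at y ∈ {3}
  x = 6: [0↦3, 1↦10, 2↦0, 3↦5, 4↦2, 5↦1, 6↦1, 7↦1, 8↦0, 9↦8, 10↦2]  zeros at y ∈ {2, 8}
  x = 7: [0↦6, 1↦10, 2↦6, 3↦4, 4↦3, 5↦2, 6↦0, 7↦7, 8↦0, 9↦0, 10↦6]  zeros at y ∈ {6, 8, 9}
  x = 8: [0↦5, 1↦2, 2↦0, 3↦9, 4↦6, 5↦1, 6↦4, 7↦3, 8↦8, 9↦7, 10↦10]  zeros at y ∈ {2}
  x = 9: [0↦1, 1↦9, 2↦5, 3↦10, 4↦1, 5↦10, 6↦3, 7↦1, 8↦3, 9↦8, 10↦4]  zeros at y ∈ ∅
  x = 10: [0↦6, 1↦10, 2↦0, 3↦8, 4↦0, 5↦8, 6↦9, 7↦2, 8↦8, 9↦4, 10↦0]  zeros at y ∈ {2, 4, 10}
Collecting zeros: affine points = {(2, 7), (4, 5), (5, 3), (6, 2), (6, 8), (7, 6), (7, 8), (7, 9), (8, 2), (10, 2), (10, 4), (10, 10)}.
Total count |C(F_11)_aff| = 12.


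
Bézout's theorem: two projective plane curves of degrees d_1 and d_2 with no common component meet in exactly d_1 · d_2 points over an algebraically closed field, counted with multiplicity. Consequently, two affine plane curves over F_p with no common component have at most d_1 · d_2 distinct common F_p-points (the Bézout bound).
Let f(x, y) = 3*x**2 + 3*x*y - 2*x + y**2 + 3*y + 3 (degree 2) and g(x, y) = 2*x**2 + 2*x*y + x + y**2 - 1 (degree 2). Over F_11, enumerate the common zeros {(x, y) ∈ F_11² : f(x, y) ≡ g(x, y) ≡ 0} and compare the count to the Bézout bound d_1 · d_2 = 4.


Common zeros: {(4, 2), (6, 0)}; count = 2; Bézout bound = 4.

deg(f) = 2, deg(g) = 2, so Bézout bound = 4.
Scan x ∈ F_11. For each x, list the y ∈ F_11 with f(x, y) ≡ 0 and those with g(x, y) ≡ 0 (mod 11); the common zeros in that column are the intersection.
  x = 0: f ≡ 0 at y ∈ ∅; g ≡ 0 at y ∈ {1, 10}; common: ∅.
  x = 1: f ≡ 0 at y ∈ {1, 4}; g ≡ 0 at y ∈ ∅; common: ∅.
  x = 2: f ≡ 0 at y ∈ {0, 2}; g ≡ 0 at y ∈ ∅; common: ∅.
  x = 3: f ≡ 0 at y ∈ {4, 6}; g ≡ 0 at y ∈ {8}; common: ∅.
  x = 4: f ≡ 0 at y ∈ {2, 5}; g ≡ 0 at y ∈ {1, 2}; common: {2}.
  x = 5: f ≡ 0 at y ∈ ∅; g ≡ 0 at y ∈ {4, 8}; common: ∅.
  x = 6: f ≡ 0 at y ∈ {0, 1}; g ≡ 0 at y ∈ {0, 10}; common: {0}.
  x = 7: f ≡ 0 at y ∈ ∅; g ≡ 0 at y ∈ {4}; common: ∅.
  x = 8: f ≡ 0 at y ∈ ∅; g ≡ 0 at y ∈ ∅; common: ∅.
  x = 9: f ≡ 0 at y ∈ ∅; g ≡ 0 at y ∈ ∅; common: ∅.
  x = 10: f ≡ 0 at y ∈ {5, 6}; g ≡ 0 at y ∈ {0, 2}; common: ∅.
Collecting: common zeros = {(4, 2), (6, 0)}, so the count is 2.
Comparison with the Bézout bound: 2 ≤ 4 = deg(f)·deg(g), as expected for curves with no common component (the affine F_11-count falls short of the bound because intersections may lie at infinity, over extension fields, or carry multiplicity).


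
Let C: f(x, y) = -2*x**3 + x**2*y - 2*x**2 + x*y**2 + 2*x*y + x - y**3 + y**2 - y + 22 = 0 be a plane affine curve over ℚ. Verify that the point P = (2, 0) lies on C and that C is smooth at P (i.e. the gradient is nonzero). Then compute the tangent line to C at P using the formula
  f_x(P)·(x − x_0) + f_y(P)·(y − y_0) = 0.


Tangent line at P: -31*x + 7*y + 62 = 0.

Step 1: f(2, 0) = 0, so P lies on C.
Step 2: partial derivatives
  f_x(x, y) = -6*x**2 + 2*x*y - 4*x + y**2 + 2*y + 1, f_y(x, y) = x**2 + 2*x*y + 2*x - 3*y**2 + 2*y - 1.
  f_x(P) = -31, f_y(P) = 7 (gradient nonzero, so P is smooth).
Step 3: tangent line at P: -31·(x − 2) + 7·(y − 0) = 0.
Expanding: -31*x + 7*y + 62 = 0.


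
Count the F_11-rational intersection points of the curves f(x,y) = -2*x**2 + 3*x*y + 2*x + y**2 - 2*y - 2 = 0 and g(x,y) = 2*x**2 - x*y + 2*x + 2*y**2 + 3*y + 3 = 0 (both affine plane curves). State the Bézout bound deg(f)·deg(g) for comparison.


Common zeros: {(1, 1), (1, 9), (8, 9), (10, 6)}; count = 4; Bézout bound = 4.

deg(f) = 2, deg(g) = 2, so Bézout bound = 4.
Scan x ∈ F_11. For each x, list the y ∈ F_11 with f(x, y) ≡ 0 and those with g(x, y) ≡ 0 (mod 11); the common zeros in that column are the intersection.
  x = 0: f ≡ 0 at y ∈ {6, 7}; g ≡ 0 at y ∈ ∅; common: ∅.
  x = 1: f ≡ 0 at y ∈ {1, 9}; g ≡ 0 at y ∈ {1, 9}; common: {1, 9}.
  x = 2: f ≡ 0 at y ∈ ∅; g ≡ 0 at y ∈ ∅; common: ∅.
  x = 3: f ≡ 0 at y ∈ ∅; g ≡ 0 at y ∈ {5, 6}; common: ∅.
  x = 4: f ≡ 0 at y ∈ ∅; g ≡ 0 at y ∈ {1, 5}; common: ∅.
  x = 5: f ≡ 0 at y ∈ ∅; g ≡ 0 at y ∈ ∅; common: ∅.
  x = 6: f ≡ 0 at y ∈ {7, 10}; g ≡ 0 at y ∈ ∅; common: ∅.
  x = 7: f ≡ 0 at y ∈ {1, 2}; g ≡ 0 at y ∈ {3, 10}; common: ∅.
  x = 8: f ≡ 0 at y ∈ {2, 9}; g ≡ 0 at y ∈ {9, 10}; common: {9}.
  x = 9: f ≡ 0 at y ∈ ∅; g ≡ 0 at y ∈ ∅; common: ∅.
  x = 10: f ≡ 0 at y ∈ {6, 10}; g ≡ 0 at y ∈ {3, 6}; common: {6}.
Collecting: common zeros = {(1, 1), (1, 9), (8, 9), (10, 6)}, so the count is 4.
Comparison with the Bézout bound: 4 ≤ 4 = deg(f)·deg(g), as expected for curves with no common component (the bound is attained).


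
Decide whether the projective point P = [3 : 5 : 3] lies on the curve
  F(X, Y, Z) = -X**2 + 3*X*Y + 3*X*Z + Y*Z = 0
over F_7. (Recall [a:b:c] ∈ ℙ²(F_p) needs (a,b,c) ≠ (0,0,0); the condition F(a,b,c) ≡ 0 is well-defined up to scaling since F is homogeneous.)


F(3,5,3) ≡ 1 (mod 7); P is NOT on the curve.

Evaluate F(3, 5, 3) term-by-term (mod 7).
  -X**2 ↦ -1·9·1·1 = -9
  3*X*Y ↦ 3·3·5·1 = 45
  3*X*Z ↦ 3·3·1·3 = 27
  Y*Z ↦ 1·1·5·3 = 15
Sum: F(3, 5, 3) = (-9) + (45) + (27) + (15) = 78.
Reducing mod 7: 78 ≡ 1 (mod 7).
Since F(a, b, c) ≡ 1 ≠ 0 (mod 7), P does NOT lie on the curve.


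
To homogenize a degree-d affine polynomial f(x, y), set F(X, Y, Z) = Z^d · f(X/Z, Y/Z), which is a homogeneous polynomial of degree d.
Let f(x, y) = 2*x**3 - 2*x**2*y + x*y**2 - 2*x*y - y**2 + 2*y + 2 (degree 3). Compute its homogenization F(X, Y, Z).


F(X, Y, Z) = 2*X**3 - 2*X**2*Y + X*Y**2 - 2*X*Y*Z - Y**2*Z + 2*Y*Z**2 + 2*Z**3

deg(f) = 3.
Substitute x = X/Z, y = Y/Z into f, then multiply by Z^3.
  monomial 2·x^3·y^0 ↦ 2·X^3·Y^0·Z^0.
  monomial -2·x^2·y^1 ↦ -2·X^2·Y^1·Z^0.
  monomial 1·x^1·y^2 ↦ 1·X^1·Y^2·Z^0.
  monomial -2·x^1·y^1 ↦ -2·X^1·Y^1·Z^1.
  monomial -1·x^0·y^2 ↦ -1·X^0·Y^2·Z^1.
  monomial 2·x^0·y^1 ↦ 2·X^0·Y^1·Z^2.
  monomial 2·x^0·y^0 ↦ 2·X^0·Y^0·Z^3.
Collecting: F(X, Y, Z) = 2*X**3 - 2*X**2*Y + X*Y**2 - 2*X*Y*Z - Y**2*Z + 2*Y*Z**2 + 2*Z**3.


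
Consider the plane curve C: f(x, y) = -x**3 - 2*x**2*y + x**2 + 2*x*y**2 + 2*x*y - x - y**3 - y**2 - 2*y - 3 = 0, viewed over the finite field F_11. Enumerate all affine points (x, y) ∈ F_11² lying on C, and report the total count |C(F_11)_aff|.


Affine F_11-points: {(1, 10), (3, 7), (4, 0), (4, 9), (8, 3), (9, 0), (10, 0)}; count = 7.

For each of the 121 pairs (x, y) ∈ F_11², evaluate f(x, y) mod 11. Record the zeros.
  x = 0: [0↦8, 1↦4, 2↦3, 3↦10, 4↦8, 5↦2, 6↦8, 7↦9, 8↦10, 9↦5, 10↦10]  zeros at y ∈ ∅
  x = 1: [0↦7, 1↦5, 2↦10, 3↦5, 4↦6, 5↦7, 6↦2, 7↦7, 8↦5, 9↦1, 10↦0]  zeros at y ∈ {10}
  x = 2: [0↦2, 1↦9, 2↦5, 3↦6, 4↦6, 5↦10, 6↦1, 7↦6, 8↦8, 9↦1, 10↦1]  zeros at y ∈ ∅
  x = 3: [0↦9, 1↦10, 2↦4, 3↦7, 4↦2, 5↦5, 6↦10, 7↦0, 8↦2, 9↦10, 10↦7]  zeros at y ∈ {7}
  x = 4: [0↦0, 1↦2, 2↦1, 3↦2, 4↦10, 5↦8, 6↦1, 7↦5, 8↦3, 9↦0, 10↦1]  zeros at y ∈ {0, 9}
  x = 5: [0↦2, 1↦1, 2↦1, 3↦7, 4↦2, 5↦2, 6↦1, 7↦4, 8↦5, 9↦9, 10↦10]  zeros at y ∈ ∅
  x = 6: [0↦9, 1↦1, 2↦9, 3↦5, 4↦5, 5↦3, 6↦4, 7↦2, 8↦2, 9↦9, 10↦6]  zeros at y ∈ ∅
  x = 7: [0↦4, 1↦7, 2↦8, 3↦1, 4↦2, 5↦5, 6↦4, 7↦4, 8↦10, 9↦5, 10↦5]  zeros at y ∈ ∅
  x = 8: [0↦3, 1↦2, 2↦3, 3↦0, 4↦9, 5↦2, 6↦6, 7↦4, 8↦1, 9↦2, 10↦1]  zeros at y ∈ {3}
  x = 9: [0↦0, 1↦2, 2↦10, 3↦7, 4↦9, 5↦10, 6↦4, 7↦7, 8↦2, 9↦5, 10↦10]  zeros at y ∈ {0}
  x = 10: [0↦0, 1↦1, 2↦1, 3↦5, 4↦7, 5↦1, 6↦3, 7↦7, 8↦7, 9↦8, 10↦4]  zeros at y ∈ {0}
Collecting zeros: affine points = {(1, 10), (3, 7), (4, 0), (4, 9), (8, 3), (9, 0), (10, 0)}.
Total count |C(F_11)_aff| = 7.


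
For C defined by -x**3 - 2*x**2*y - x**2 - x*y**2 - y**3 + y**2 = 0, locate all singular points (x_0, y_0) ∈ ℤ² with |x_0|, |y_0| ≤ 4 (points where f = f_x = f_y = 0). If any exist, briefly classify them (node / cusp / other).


Singular points: {(0, 0)}; classification: node.

Compute partial derivatives:
  f_x = -3*x**2 - 4*x*y - 2*x - y**2.
  f_y = -2*x**2 - 2*x*y - 3*y**2 + 2*y.
Scan x_0 ∈ {−4, ..., 4}. For each x_0, f_y(x_0, y) is a polynomial in y; find its integer roots y ∈ {−4, ..., 4}, then test f_x and f at those candidates.
  x = -4: f_y(-4, y) = -3*y**2 + 10*y - 32; no integer root y with |y| ≤ 4.
  x = -3: f_y(-3, y) = -3*y**2 + 8*y - 18; no integer root y with |y| ≤ 4.
  x = -2: f_y(-2, y) = -3*y**2 + 6*y - 8; no integer root y with |y| ≤ 4.
  x = -1: f_y(-1, y) = -3*y**2 + 4*y - 2; no integer root y with |y| ≤ 4.
  x = 0: f_y(0, y) = -3*y**2 + 2*y; vanishes at y ∈ {0}. (0, 0): f_x = 0, f = 0 — SINGULAR.
  x = 1: f_y(1, y) = -3*y**2 - 2; no integer root y with |y| ≤ 4.
  x = 2: f_y(2, y) = -3*y**2 - 2*y - 8; no integer root y with |y| ≤ 4.
  x = 3: f_y(3, y) = -3*y**2 - 4*y - 18; no integer root y with |y| ≤ 4.
  x = 4: f_y(4, y) = -3*y**2 - 6*y - 32; no integer root y with |y| ≤ 4.
Only singular point on the grid: (0, 0).
Classify: substitute x = 0 + u, y = 0 + v and expand: f = -u**3 - 2*u**2*v - u**2 - u*v**2 - v**3 + v**2.
No constant or linear terms (consistent with a singular point). Quadratic part: -u**2 + v**2. Cubic part: -u**3 - 2*u**2*v - u*v**2 - v**3.
The quadratic part v**2 - u**2 = (v − u)(v + u) splits into two distinct linear factors, so there are two distinct tangent lines y − 0 = ±(x − 0) — this is a node (ordinary double point).
Classification: node.


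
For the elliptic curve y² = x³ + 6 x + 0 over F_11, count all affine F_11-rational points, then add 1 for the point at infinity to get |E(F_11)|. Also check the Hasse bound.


Affine points = {(0, 0), (2, 3), (2, 8), (3, 1), (3, 10), (4, 0), (5, 1), (5, 10), (7, 0), (10, 2), (10, 9)}; affine count = 11; |E(F_11)| = 12.

Discriminant check: Δ ∝ 4a³ + 27b² = 4·6³ + 27·0² = 4·216 + 27·0 ≡ 6 (mod 11). Nonzero ⇒ E is nonsingular.
For each x ∈ F_11, compute rhs = x³ + 6·x + 0 mod 11, then count y ∈ F_11 with y² ≡ rhs.
  x = 0: rhs = 0, matching y values: 0 (1 points).
  x = 1: rhs = 7, matching y values: none (0 points).
  x = 2: rhs = 9, matching y values: 3, 8 (2 points).
  x = 3: rhs = 1, matching y values: 1, 10 (2 points).
  x = 4: rhs = 0, matching y values: 0 (1 points).
  x = 5: rhs = 1, matching y values: 1, 10 (2 points).
  x = 6: rhs = 10, matching y values: none (0 points).
  x = 7: rhs = 0, matching y values: 0 (1 points).
  x = 8: rhs = 10, matching y values: none (0 points).
  x = 9: rhs = 2, matching y values: none (0 points).
  x = 10: rhs = 4, matching y values: 2, 9 (2 points).
Total affine count: 11.
Full point count |E(F_11)| = 11 + 1 = 12.
Hasse bound: |12 − (11+1)| = |0| = 0 ≤ 2√11 ≈ 6.6332 ✓.


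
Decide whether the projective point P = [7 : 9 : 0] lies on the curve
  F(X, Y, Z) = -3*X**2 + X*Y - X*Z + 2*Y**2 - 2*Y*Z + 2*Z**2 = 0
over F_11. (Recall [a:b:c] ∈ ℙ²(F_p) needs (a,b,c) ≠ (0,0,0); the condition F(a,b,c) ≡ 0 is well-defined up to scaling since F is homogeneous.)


F(7,9,0) ≡ 1 (mod 11); P is NOT on the curve.

Evaluate F(7, 9, 0) term-by-term (mod 11).
  -3*X**2 ↦ -3·49·1·1 = -147
  X*Y ↦ 1·7·9·1 = 63
  -X*Z ↦ -1·7·1·0 = 0
  2*Y**2 ↦ 2·1·81·1 = 162
  -2*Y*Z ↦ -2·1·9·0 = 0
  2*Z**2 ↦ 2·1·1·0 = 0
Sum: F(7, 9, 0) = (-147) + (63) + (0) + (162) + (0) + (0) = 78.
Reducing mod 11: 78 ≡ 1 (mod 11).
Since F(a, b, c) ≡ 1 ≠ 0 (mod 11), P does NOT lie on the curve.


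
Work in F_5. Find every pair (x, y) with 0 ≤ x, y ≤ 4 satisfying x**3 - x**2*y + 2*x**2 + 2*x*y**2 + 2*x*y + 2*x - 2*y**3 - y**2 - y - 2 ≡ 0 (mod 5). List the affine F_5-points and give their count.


Affine F_5-points: {(0, 4), (3, 2), (3, 4), (4, 4)}; count = 4.

For each of the 25 pairs (x, y) ∈ F_5², evaluate f(x, y) mod 5. Record the zeros.
  x = 0: [0↦3, 1↦4, 2↦1, 3↦2, 4↦0]  zeros at y ∈ {4}
  x = 1: [0↦3, 1↦2, 2↦1, 3↦3, 4↦1]  zeros at y ∈ ∅
  x = 2: [0↦3, 1↦3, 2↦2, 3↦3, 4↦4]  zeros at y ∈ ∅
  x = 3: [0↦4, 1↦3, 2↦0, 3↦3, 4↦0]  zeros at y ∈ {2, 4}
  x = 4: [0↦2, 1↦3, 2↦1, 3↦4, 4↦0]  zeros at y ∈ {4}
Collecting zeros: affine points = {(0, 4), (3, 2), (3, 4), (4, 4)}.
Total count |C(F_5)_aff| = 4.


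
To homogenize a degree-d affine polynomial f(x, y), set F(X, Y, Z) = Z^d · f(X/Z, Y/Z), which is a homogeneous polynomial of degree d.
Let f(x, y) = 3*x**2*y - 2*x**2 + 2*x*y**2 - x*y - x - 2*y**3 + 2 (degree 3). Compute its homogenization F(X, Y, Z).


F(X, Y, Z) = 3*X**2*Y - 2*X**2*Z + 2*X*Y**2 - X*Y*Z - X*Z**2 - 2*Y**3 + 2*Z**3

deg(f) = 3.
Substitute x = X/Z, y = Y/Z into f, then multiply by Z^3.
  monomial 3·x^2·y^1 ↦ 3·X^2·Y^1·Z^0.
  monomial -2·x^2·y^0 ↦ -2·X^2·Y^0·Z^1.
  monomial 2·x^1·y^2 ↦ 2·X^1·Y^2·Z^0.
  monomial -1·x^1·y^1 ↦ -1·X^1·Y^1·Z^1.
  monomial -1·x^1·y^0 ↦ -1·X^1·Y^0·Z^2.
  monomial -2·x^0·y^3 ↦ -2·X^0·Y^3·Z^0.
  monomial 2·x^0·y^0 ↦ 2·X^0·Y^0·Z^3.
Collecting: F(X, Y, Z) = 3*X**2*Y - 2*X**2*Z + 2*X*Y**2 - X*Y*Z - X*Z**2 - 2*Y**3 + 2*Z**3.


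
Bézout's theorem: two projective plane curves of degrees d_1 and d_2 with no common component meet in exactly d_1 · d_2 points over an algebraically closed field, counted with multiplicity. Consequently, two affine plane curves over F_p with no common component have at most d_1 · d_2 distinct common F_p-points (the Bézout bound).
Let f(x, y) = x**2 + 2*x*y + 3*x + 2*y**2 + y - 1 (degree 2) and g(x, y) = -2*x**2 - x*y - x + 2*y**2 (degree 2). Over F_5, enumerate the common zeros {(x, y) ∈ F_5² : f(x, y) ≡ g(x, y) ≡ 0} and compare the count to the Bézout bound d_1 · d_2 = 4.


Common zeros: {(4, 4)}; count = 1; Bézout bound = 4.

deg(f) = 2, deg(g) = 2, so Bézout bound = 4.
Scan x ∈ F_5. For each x, list the y ∈ F_5 with f(x, y) ≡ 0 and those with g(x, y) ≡ 0 (mod 5); the common zeros in that column are the intersection.
  x = 0: f ≡ 0 at y ∈ {3, 4}; g ≡ 0 at y ∈ {0}; common: ∅.
  x = 1: f ≡ 0 at y ∈ {3}; g ≡ 0 at y ∈ {4}; common: ∅.
  x = 2: f ≡ 0 at y ∈ ∅; g ≡ 0 at y ∈ {0, 1}; common: ∅.
  x = 3: f ≡ 0 at y ∈ ∅; g ≡ 0 at y ∈ ∅; common: ∅.
  x = 4: f ≡ 0 at y ∈ {4}; g ≡ 0 at y ∈ {3, 4}; common: {4}.
Collecting: common zeros = {(4, 4)}, so the count is 1.
Comparison with the Bézout bound: 1 ≤ 4 = deg(f)·deg(g), as expected for curves with no common component (the affine F_5-count falls short of the bound because intersections may lie at infinity, over extension fields, or carry multiplicity).


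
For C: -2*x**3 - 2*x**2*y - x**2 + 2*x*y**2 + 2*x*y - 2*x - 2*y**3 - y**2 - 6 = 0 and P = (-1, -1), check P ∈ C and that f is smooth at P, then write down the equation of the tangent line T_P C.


Tangent line at P: -10*x - 4*y - 14 = 0.

Step 1: f(-1, -1) = 0, so P lies on C.
Step 2: partial derivatives
  f_x(x, y) = -6*x**2 - 4*x*y - 2*x + 2*y**2 + 2*y - 2, f_y(x, y) = -2*x**2 + 4*x*y + 2*x - 6*y**2 - 2*y.
  f_x(P) = -10, f_y(P) = -4 (gradient nonzero, so P is smooth).
Step 3: tangent line at P: -10·(x − -1) + -4·(y − -1) = 0.
Expanding: -10*x - 4*y - 14 = 0.


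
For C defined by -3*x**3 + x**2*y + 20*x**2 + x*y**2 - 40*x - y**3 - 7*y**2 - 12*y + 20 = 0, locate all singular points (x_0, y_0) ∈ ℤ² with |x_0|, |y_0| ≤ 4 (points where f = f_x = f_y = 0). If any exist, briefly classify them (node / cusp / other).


Singular points: {(2, -2)}; classification: cusp.

Compute partial derivatives:
  f_x = -9*x**2 + 2*x*y + 40*x + y**2 - 40.
  f_y = x**2 + 2*x*y - 3*y**2 - 14*y - 12.
Scan x_0 ∈ {−4, ..., 4}. For each x_0, f_y(x_0, y) is a polynomial in y; find its integer roots y ∈ {−4, ..., 4}, then test f_x and f at those candidates.
  x = -4: f_y(-4, y) = -3*y**2 - 22*y + 4; no integer root y with |y| ≤ 4.
  x = -3: f_y(-3, y) = -3*y**2 - 20*y - 3; no integer root y with |y| ≤ 4.
  x = -2: f_y(-2, y) = -3*y**2 - 18*y - 8; no integer root y with |y| ≤ 4.
  x = -1: f_y(-1, y) = -3*y**2 - 16*y - 11; no integer root y with |y| ≤ 4.
  x = 0: f_y(0, y) = -3*y**2 - 14*y - 12; no integer root y with |y| ≤ 4.
  x = 1: f_y(1, y) = -3*y**2 - 12*y - 11; no integer root y with |y| ≤ 4.
  x = 2: f_y(2, y) = -3*y**2 - 10*y - 8; vanishes at y ∈ {-2}. (2, -2): f_x = 0, f = 0 — SINGULAR.
  x = 3: f_y(3, y) = -3*y**2 - 8*y - 3; no integer root y with |y| ≤ 4.
  x = 4: f_y(4, y) = -3*y**2 - 6*y + 4; no integer root y with |y| ≤ 4.
Only singular point on the grid: (2, -2).
Classify: substitute x = 2 + u, y = -2 + v and expand: f = -3*u**3 + u**2*v + u*v**2 - v**3 + v**2.
No constant or linear terms (consistent with a singular point). Quadratic part: v**2. Cubic part: -3*u**3 + u**2*v + u*v**2 - v**3.
The quadratic part v**2 is a perfect square, so there is a single (double) tangent line v = 0, i.e. y = -2. Restricting the cubic part to that line (v = 0) leaves -3*u**3 ≠ 0, so f is not divisible by v and the branch is v² ≈ 3*u**3 to lowest order — this is a cusp.
Classification: cusp.


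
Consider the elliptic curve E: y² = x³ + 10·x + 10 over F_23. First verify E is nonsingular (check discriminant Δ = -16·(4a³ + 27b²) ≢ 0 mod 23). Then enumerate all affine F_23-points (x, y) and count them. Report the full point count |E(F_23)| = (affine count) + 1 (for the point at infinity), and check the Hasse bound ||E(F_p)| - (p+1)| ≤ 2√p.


Affine points = {(5, 1), (5, 22), (7, 3), (7, 20), (8, 2), (8, 21), (9, 1), (9, 22), (10, 11), (10, 12), (11, 5), (11, 18), (12, 8), (12, 15), (15, 4), (15, 19)}; affine count = 16; |E(F_23)| = 17.

Discriminant check: Δ ∝ 4a³ + 27b² = 4·10³ + 27·10² = 4·1000 + 27·100 ≡ 7 (mod 23). Nonzero ⇒ E is nonsingular.
For each x ∈ F_23, compute rhs = x³ + 10·x + 10 mod 23, then count y ∈ F_23 with y² ≡ rhs.
  x = 0: rhs = 10, matching y values: none (0 points).
  x = 1: rhs = 21, matching y values: none (0 points).
  x = 2: rhs = 15, matching y values: none (0 points).
  x = 3: rhs = 21, matching y values: none (0 points).
  x = 4: rhs = 22, matching y values: none (0 points).
  x = 5: rhs = 1, matching y values: 1, 22 (2 points).
  x = 6: rhs = 10, matching y values: none (0 points).
  x = 7: rhs = 9, matching y values: 3, 20 (2 points).
  x = 8: rhs = 4, matching y values: 2, 21 (2 points).
  x = 9: rhs = 1, matching y values: 1, 22 (2 points).
  x = 10: rhs = 6, matching y values: 11, 12 (2 points).
  x = 11: rhs = 2, matching y values: 5, 18 (2 points).
  x = 12: rhs = 18, matching y values: 8, 15 (2 points).
  x = 13: rhs = 14, matching y values: none (0 points).
  x = 14: rhs = 19, matching y values: none (0 points).
  x = 15: rhs = 16, matching y values: 4, 19 (2 points).
  x = 16: rhs = 11, matching y values: none (0 points).
  x = 17: rhs = 10, matching y values: none (0 points).
  x = 18: rhs = 19, matching y values: none (0 points).
  x = 19: rhs = 21, matching y values: none (0 points).
  x = 20: rhs = 22, matching y values: none (0 points).
  x = 21: rhs = 5, matching y values: none (0 points).
  x = 22: rhs = 22, matching y values: none (0 points).
Total affine count: 16.
Full point count |E(F_23)| = 16 + 1 = 17.
Hasse bound: |17 − (23+1)| = |-7| = 7 ≤ 2√23 ≈ 9.5917 ✓.
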